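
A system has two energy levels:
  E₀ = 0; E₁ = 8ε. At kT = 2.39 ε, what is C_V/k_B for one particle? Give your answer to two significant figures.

0.37

Eᵢ/kT = 0, 3.347.
Z = Σ e^(−Eᵢ/kT) = e^(−0) + e^(−3.347) = 1.000 + 0.03519 = 1.035.
⟨E⟩ = 0.2720 ε, ⟨E²⟩ = 2.176 ε².
C_V/k_B = (⟨E²⟩ − ⟨E⟩²)/(kT)² = (2.176 − 0.07398)/5.712 = 0.37.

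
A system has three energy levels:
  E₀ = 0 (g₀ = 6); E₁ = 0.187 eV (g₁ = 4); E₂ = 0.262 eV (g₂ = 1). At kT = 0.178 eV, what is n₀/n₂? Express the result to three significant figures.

26.1

n₀/n₂ = (g₀/g₂) exp[−(E₀−E₂)/kT] = (6/1) × exp(−(-0.262 eV)/(0.178 eV)) = (6/1) × exp(1.4719) = 26.1.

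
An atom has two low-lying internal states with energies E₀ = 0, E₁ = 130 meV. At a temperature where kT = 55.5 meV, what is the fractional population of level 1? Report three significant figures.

Eᵢ/kT = 0, 2.3423.
Z = Σ e^(−Eᵢ/kT) = e^(−0) + e^(−2.3423) = 1.0000 + 0.096106 = 1.0961.
P₁ = e^(−E₁/kT) / Z = 0.096106/1.0961 = 0.0877.

0.0877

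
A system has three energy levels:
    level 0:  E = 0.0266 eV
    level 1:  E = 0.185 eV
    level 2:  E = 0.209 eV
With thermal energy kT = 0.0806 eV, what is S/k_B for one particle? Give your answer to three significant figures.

Eᵢ/kT = 0.33002, 2.2953, 2.5931.
Z = Σ e^(−Eᵢ/kT) = e^(−0.33002) + e^(−2.2953) + e^(−2.5931) = 0.71891 + 0.10073 + 0.074788 = 0.89443.
⟨E⟩ = Σ EᵢPᵢ = 0.059690 eV.
S/k_B = ln Z + ⟨E⟩/kT = ln(0.89443) + 0.059690/0.0806 = -0.11157 + 0.74057 = 0.629.

0.629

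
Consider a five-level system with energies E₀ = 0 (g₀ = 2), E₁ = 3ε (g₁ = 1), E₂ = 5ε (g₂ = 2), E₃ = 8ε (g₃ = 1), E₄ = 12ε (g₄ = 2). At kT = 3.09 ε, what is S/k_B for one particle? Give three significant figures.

1.53

Eᵢ/kT = 0, 0.97087, 1.6181, 2.5890, 3.8835.
Z = Σ gᵢe^(−Eᵢ/kT) = 2·e^(−0) + 1·e^(−0.97087) + 2·e^(−1.6181) + 1·e^(−2.5890) + 2·e^(−3.8835) = 2.0000 + 0.37875 + 0.39655 + 0.075095 + 0.041157 = 2.8916.
⟨E⟩ = Σ EᵢPᵢ = 1.4572 ε.
S/k_B = ln Z + ⟨E⟩/kT = ln(2.8916) + 1.4572/3.09 = 1.0618 + 0.47159 = 1.53.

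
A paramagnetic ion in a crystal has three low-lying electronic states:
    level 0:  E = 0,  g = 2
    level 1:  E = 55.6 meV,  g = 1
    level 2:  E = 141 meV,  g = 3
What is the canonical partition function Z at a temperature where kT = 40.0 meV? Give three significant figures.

Eᵢ/kT = 0, 1.3900, 3.5250.
Z = Σ gᵢe^(−Eᵢ/kT) = 2·e^(−0) + 1·e^(−1.3900) + 3·e^(−3.5250) = 2.0000 + 0.24908 + 0.088355 = 2.3374.

Z = 2.34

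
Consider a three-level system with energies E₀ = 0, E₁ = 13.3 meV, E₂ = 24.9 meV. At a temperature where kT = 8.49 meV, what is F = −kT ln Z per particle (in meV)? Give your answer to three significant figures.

-1.98 meV

Eᵢ/kT = 0, 1.5665, 2.9329.
Z = Σ e^(−Eᵢ/kT) = e^(−0) + e^(−1.5665) + e^(−2.9329) = 1.0000 + 0.20877 + 0.053242 = 1.2620.
F = −kT ln Z = −8.49 × ln(1.2620) = −8.49 × 0.23270 = -1.98 meV.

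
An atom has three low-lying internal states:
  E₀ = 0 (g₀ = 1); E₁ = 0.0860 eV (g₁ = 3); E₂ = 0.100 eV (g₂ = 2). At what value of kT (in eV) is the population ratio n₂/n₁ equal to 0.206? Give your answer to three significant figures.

n₂/n₁ = (g₂/g₁) exp[−(E₂−E₁)/kT] = 0.206.
⇒ (E₂−E₁)/kT = ln((2/3)/0.206) = ln(3.2362) = 1.1744.
kT = 0.0140 eV / 1.1744 = 0.0119 eV.

0.0119 eV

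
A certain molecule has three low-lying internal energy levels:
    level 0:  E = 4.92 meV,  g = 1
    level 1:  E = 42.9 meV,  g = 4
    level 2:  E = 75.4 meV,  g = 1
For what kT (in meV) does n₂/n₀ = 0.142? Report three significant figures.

n₂/n₀ = (g₂/g₀) exp[−(E₂−E₀)/kT] = 0.142.
⇒ (E₂−E₀)/kT = ln((1/1)/0.142) = ln(7.0423) = 1.9519.
kT = 70.48 meV / 1.9519 = 36.1 meV.

36.1 meV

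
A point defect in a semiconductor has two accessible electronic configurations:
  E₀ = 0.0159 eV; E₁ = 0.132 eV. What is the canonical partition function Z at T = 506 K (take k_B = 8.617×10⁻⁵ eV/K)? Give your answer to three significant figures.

k_BT = 8.617×10⁻⁵ × 506 K = 0.043602 eV.
Eᵢ/kT = 0.36466, 3.0274.
Z = Σ e^(−Eᵢ/kT) = e^(−0.36466) + e^(−3.0274) = 0.69443 + 0.048441 = 0.74287.

Z = 0.743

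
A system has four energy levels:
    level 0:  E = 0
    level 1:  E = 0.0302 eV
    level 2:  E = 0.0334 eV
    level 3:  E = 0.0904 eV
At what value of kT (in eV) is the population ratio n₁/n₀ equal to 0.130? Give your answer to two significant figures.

0.015 eV

n₁/n₀ = exp[−(E₁−E₀)/kT] = 0.130.
⇒ (E₁−E₀)/kT = ln(1/0.130) = ln(7.692) = 2.040.
kT = 0.0302 eV / 2.040 = 0.015 eV.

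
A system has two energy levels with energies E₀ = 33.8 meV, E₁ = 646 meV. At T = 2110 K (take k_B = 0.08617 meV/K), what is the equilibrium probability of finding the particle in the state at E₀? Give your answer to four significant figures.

k_BT = 0.08617 × 2110 K = 181.819 meV.
Eᵢ/kT = 0.185899, 3.55298.
Z = Σ e^(−Eᵢ/kT) = e^(−0.185899) + e^(−3.55298) = 0.830357 + 0.0286392 = 0.858996.
P₀ = e^(−E₀/kT) / Z = 0.830357/0.858996 = 0.9667.

0.9667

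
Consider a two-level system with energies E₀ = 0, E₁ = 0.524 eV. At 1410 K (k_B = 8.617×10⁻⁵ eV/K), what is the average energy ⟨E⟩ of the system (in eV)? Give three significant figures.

0.00693 eV

k_BT = 8.617×10⁻⁵ × 1410 K = 0.12150 eV.
Eᵢ/kT = 0, 4.3128.
Z = Σ e^(−Eᵢ/kT) = e^(−0) + e^(−4.3128) = 1.0000 + 0.013396 = 1.0134.
⟨E⟩ = Σ Eᵢ e^(−Eᵢ/kT) / Z = (0·1.0000 + 0.524·0.013396) / 1.0134 = 0.00693 eV.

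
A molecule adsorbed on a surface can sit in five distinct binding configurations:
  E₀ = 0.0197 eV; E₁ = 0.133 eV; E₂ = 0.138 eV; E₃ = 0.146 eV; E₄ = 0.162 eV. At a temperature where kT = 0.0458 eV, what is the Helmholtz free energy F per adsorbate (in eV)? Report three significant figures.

Eᵢ/kT = 0.43013, 2.9039, 3.0131, 3.1878, 3.5371.
Z = Σ e^(−Eᵢ/kT) = e^(−0.43013) + e^(−2.9039) + e^(−3.0131) + e^(−3.1878) + e^(−3.5371) = 0.65042 + 0.054809 + 0.049139 + 0.041263 + 0.029098 = 0.82473.
F = −kT ln Z = −0.0458 × ln(0.82473) = −0.0458 × -0.19270 = 0.00883 eV.

0.00883 eV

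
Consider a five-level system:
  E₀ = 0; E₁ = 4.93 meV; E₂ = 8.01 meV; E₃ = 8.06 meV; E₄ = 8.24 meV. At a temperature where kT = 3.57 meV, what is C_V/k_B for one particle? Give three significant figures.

Eᵢ/kT = 0, 1.3810, 2.2437, 2.2577, 2.3081.
Z = Σ e^(−Eᵢ/kT) = e^(−0) + e^(−1.3810) + e^(−2.2437) + e^(−2.2577) + e^(−2.3081) = 1.0000 + 0.25133 + 0.10607 + 0.10459 + 0.099450 = 1.5614.
⟨E⟩ = 2.4024 meV, ⟨E²⟩ = 16.947 meV².
C_V/k_B = (⟨E²⟩ − ⟨E⟩²)/(kT)² = (16.947 − 5.7715)/12.745 = 0.877.

0.877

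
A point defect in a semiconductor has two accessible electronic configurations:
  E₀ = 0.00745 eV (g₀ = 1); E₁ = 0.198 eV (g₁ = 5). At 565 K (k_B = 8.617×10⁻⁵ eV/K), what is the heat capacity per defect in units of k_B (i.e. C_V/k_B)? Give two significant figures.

k_BT = 8.617×10⁻⁵ × 565 K = 0.04869 eV.
Eᵢ/kT = 0.1530, 4.067.
Z = Σ gᵢe^(−Eᵢ/kT) = 1·e^(−0.1530) + 5·e^(−4.067) = 0.8581 + 0.08564 = 0.9437.
⟨E⟩ = 0.02474 eV, ⟨E²⟩ = 0.003608 eV².
C_V/k_B = (⟨E²⟩ − ⟨E⟩²)/(kT)² = (0.003608 − 0.0006121)/0.002371 = 1.3.

1.3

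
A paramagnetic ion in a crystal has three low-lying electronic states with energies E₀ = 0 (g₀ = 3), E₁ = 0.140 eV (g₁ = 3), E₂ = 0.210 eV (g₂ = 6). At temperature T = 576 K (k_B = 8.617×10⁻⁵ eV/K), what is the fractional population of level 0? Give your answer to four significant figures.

k_BT = 8.617×10⁻⁵ × 576 K = 0.0496339 eV.
Eᵢ/kT = 0, 2.82065, 4.23098.
Z = Σ gᵢe^(−Eᵢ/kT) = 3·e^(−0) + 3·e^(−2.82065) + 6·e^(−4.23098) = 3.00000 + 0.178702 + 0.0872288 = 3.26593.
P₀ = g₀ e^(−E₀/kT) / Z = 3.00000/3.26593 = 0.9186.

0.9186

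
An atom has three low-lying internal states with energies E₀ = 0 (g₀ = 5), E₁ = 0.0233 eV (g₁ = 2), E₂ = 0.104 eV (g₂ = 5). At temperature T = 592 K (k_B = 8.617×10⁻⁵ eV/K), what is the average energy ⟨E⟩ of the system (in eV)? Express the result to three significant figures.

k_BT = 8.617×10⁻⁵ × 592 K = 0.051013 eV.
Eᵢ/kT = 0, 0.45675, 2.0387.
Z = Σ gᵢe^(−Eᵢ/kT) = 5·e^(−0) + 2·e^(−0.45675) + 5·e^(−2.0387) = 5.0000 + 1.2667 + 0.65099 = 6.9177.
⟨E⟩ = Σ Eᵢ gᵢe^(−Eᵢ/kT) / Z = (0·5.0000 + 0.0233·1.2667 + 0.104·0.65099) / 6.9177 = 0.0141 eV.

0.0141 eV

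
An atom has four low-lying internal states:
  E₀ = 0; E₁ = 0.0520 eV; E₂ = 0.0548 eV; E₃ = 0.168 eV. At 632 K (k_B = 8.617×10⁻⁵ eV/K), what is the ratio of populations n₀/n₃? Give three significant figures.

k_BT = 8.617×10⁻⁵ × 632 K = 0.054459 eV.
n₀/n₃ = exp[−(E₀−E₃)/kT] = exp(−(-0.168 eV)/(0.054459 eV)) = exp(3.0849) = 21.9.

21.9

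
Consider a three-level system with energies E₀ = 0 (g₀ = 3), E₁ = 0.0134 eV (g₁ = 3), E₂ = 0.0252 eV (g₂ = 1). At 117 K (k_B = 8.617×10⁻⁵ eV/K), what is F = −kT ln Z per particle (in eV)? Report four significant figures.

-0.01366 eV

k_BT = 8.617×10⁻⁵ × 117 K = 0.0100819 eV.
Eᵢ/kT = 0, 1.32911, 2.49953.
Z = Σ gᵢe^(−Eᵢ/kT) = 3·e^(−0) + 3·e^(−1.32911) + 1·e^(−2.49953) = 3.00000 + 0.794138 + 0.0821236 = 3.87626.
F = −kT ln Z = −0.0100819 × ln(3.87626) = −0.0100819 × 1.35487 = -0.01366 eV.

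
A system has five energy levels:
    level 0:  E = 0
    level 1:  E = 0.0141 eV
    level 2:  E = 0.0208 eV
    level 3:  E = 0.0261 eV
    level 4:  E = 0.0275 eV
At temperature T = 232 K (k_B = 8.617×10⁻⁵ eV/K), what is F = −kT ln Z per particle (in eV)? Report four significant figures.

k_BT = 8.617×10⁻⁵ × 232 K = 0.0199914 eV.
Eᵢ/kT = 0, 0.705303, 1.04045, 1.30556, 1.37559.
Z = Σ e^(−Eᵢ/kT) = e^(−0) + e^(−0.705303) + e^(−1.04045) + e^(−1.30556) + e^(−1.37559) = 1.00000 + 0.493959 + 0.353296 + 0.271021 + 0.252690 = 2.37097.
F = −kT ln Z = −0.0199914 × ln(2.37097) = −0.0199914 × 0.863299 = -0.01726 eV.

-0.01726 eV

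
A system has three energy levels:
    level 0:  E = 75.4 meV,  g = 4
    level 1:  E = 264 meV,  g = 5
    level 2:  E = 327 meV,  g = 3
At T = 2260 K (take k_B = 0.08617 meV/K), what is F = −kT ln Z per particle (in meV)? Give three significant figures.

k_BT = 0.08617 × 2260 K = 194.74 meV.
Eᵢ/kT = 0.38718, 1.3557, 1.6792.
Z = Σ gᵢe^(−Eᵢ/kT) = 4·e^(−0.38718) + 5·e^(−1.3557) + 3·e^(−1.6792) = 2.7159 + 1.2888 + 0.55957 = 4.5643.
F = −kT ln Z = −194.74 × ln(4.5643) = −194.74 × 1.5183 = -296 meV.

-296 meV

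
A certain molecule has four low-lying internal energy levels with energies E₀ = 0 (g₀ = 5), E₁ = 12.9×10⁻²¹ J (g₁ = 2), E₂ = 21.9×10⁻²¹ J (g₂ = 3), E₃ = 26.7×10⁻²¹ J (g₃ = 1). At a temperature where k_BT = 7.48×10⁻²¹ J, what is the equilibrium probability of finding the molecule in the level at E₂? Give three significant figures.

0.0290

Eᵢ/kT = 0, 1.7246, 2.9278, 3.5695.
Z = Σ gᵢe^(−Eᵢ/kT) = 5·e^(−0) + 2·e^(−1.7246) + 3·e^(−2.9278) + 1·e^(−3.5695) = 5.0000 + 0.35649 + 0.16054 + 0.028170 = 5.5452.
P₂ = g₂ e^(−E₂/kT) / Z = 0.16054/5.5452 = 0.0290.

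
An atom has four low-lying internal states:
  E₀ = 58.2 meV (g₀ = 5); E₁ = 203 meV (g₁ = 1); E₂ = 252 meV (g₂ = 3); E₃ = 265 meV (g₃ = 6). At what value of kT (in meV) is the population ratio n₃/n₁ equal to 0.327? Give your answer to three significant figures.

n₃/n₁ = (g₃/g₁) exp[−(E₃−E₁)/kT] = 0.327.
⇒ (E₃−E₁)/kT = ln((6/1)/0.327) = ln(18.349) = 2.9096.
kT = 62 meV / 2.9096 = 21.3 meV.

21.3 meV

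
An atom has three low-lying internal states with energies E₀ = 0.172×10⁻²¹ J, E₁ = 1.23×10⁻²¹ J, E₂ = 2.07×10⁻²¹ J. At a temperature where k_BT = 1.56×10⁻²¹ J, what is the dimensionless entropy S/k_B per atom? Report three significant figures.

0.980

Eᵢ/kT = 0.11026, 0.78846, 1.3269.
Z = Σ e^(−Eᵢ/kT) = e^(−0.11026) + e^(−0.78846) + e^(−1.3269) = 0.89560 + 0.45454 + 0.26530 = 1.6154.
⟨E⟩ = Σ EᵢPᵢ = 0.78142 ×10⁻²¹ J.
S/k_B = ln Z + ⟨E⟩/kT = ln(1.6154) + 0.78142/1.56 = 0.47958 + 0.50091 = 0.980.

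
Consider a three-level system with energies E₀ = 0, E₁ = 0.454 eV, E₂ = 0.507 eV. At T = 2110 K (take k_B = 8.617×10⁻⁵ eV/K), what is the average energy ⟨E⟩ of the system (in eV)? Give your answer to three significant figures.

0.0599 eV

k_BT = 8.617×10⁻⁵ × 2110 K = 0.18182 eV.
Eᵢ/kT = 0, 2.4970, 2.7885.
Z = Σ e^(−Eᵢ/kT) = e^(−0) + e^(−2.4970) + e^(−2.7885) = 1.0000 + 0.082332 + 0.061513 = 1.1438.
⟨E⟩ = Σ Eᵢ e^(−Eᵢ/kT) / Z = (0·1.0000 + 0.454·0.082332 + 0.507·0.061513) / 1.1438 = 0.0599 eV.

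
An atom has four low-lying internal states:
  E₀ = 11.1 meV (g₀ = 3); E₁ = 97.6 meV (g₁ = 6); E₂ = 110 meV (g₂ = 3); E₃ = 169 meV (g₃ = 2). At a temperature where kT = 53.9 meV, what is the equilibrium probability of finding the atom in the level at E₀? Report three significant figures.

Eᵢ/kT = 0.20594, 1.8108, 2.0408, 3.1354.
Z = Σ gᵢe^(−Eᵢ/kT) = 3·e^(−0.20594) + 6·e^(−1.8108) + 3·e^(−2.0408) + 2·e^(−3.1354) = 2.4416 + 0.98114 + 0.38977 + 0.086965 = 3.8995.
P₀ = g₀ e^(−E₀/kT) / Z = 2.4416/3.8995 = 0.626.

0.626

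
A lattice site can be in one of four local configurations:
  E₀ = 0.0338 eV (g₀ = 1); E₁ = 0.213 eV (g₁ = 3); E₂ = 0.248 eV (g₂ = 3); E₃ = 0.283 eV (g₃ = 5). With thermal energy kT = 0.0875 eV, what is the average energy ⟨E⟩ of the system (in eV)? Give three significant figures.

0.136 eV

Eᵢ/kT = 0.38629, 2.4343, 2.8343, 3.2343.
Z = Σ gᵢe^(−Eᵢ/kT) = 1·e^(−0.38629) + 3·e^(−2.4343) + 3·e^(−2.8343) + 5·e^(−3.2343) = 0.67957 + 0.26298 + 0.17628 + 0.19694 = 1.3158.
⟨E⟩ = Σ Eᵢ gᵢe^(−Eᵢ/kT) / Z = (0.0338·0.67957 + 0.213·0.26298 + 0.248·0.17628 + 0.283·0.19694) / 1.3158 = 0.136 eV.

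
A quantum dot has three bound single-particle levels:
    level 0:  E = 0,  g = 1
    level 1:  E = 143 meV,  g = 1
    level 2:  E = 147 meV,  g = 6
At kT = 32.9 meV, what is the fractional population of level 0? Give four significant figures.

Eᵢ/kT = 0, 4.34650, 4.46809.
Z = Σ gᵢe^(−Eᵢ/kT) = 1·e^(−0) + 1·e^(−4.34650) + 6·e^(−4.46809) = 1.00000 + 0.0129521 + 0.0688152 = 1.08177.
P₀ = g₀ e^(−E₀/kT) / Z = 1.00000/1.08177 = 0.9244.

0.9244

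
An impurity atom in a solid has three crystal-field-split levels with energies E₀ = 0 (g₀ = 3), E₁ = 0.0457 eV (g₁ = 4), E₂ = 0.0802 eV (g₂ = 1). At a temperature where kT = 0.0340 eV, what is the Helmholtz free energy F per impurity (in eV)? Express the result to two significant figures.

Eᵢ/kT = 0, 1.344, 2.359.
Z = Σ gᵢe^(−Eᵢ/kT) = 3·e^(−0) + 4·e^(−1.344) + 1·e^(−2.359) = 3.000 + 1.043 + 0.09451 = 4.138.
F = −kT ln Z = −0.0340 × ln(4.138) = −0.0340 × 1.420 = -0.048 eV.

-0.048 eV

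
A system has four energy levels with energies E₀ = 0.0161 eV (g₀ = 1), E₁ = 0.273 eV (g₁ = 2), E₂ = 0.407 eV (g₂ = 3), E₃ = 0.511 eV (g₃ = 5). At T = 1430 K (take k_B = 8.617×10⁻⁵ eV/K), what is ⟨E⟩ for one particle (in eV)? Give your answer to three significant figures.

k_BT = 8.617×10⁻⁵ × 1430 K = 0.12322 eV.
Eᵢ/kT = 0.13066, 2.2155, 3.3030, 4.1471.
Z = Σ gᵢe^(−Eᵢ/kT) = 1·e^(−0.13066) + 2·e^(−2.2155) + 3·e^(−3.3030) + 5·e^(−4.1471) = 0.87752 + 0.21820 + 0.11032 + 0.079051 = 1.2851.
⟨E⟩ = Σ Eᵢ gᵢe^(−Eᵢ/kT) / Z = (0.0161·0.87752 + 0.273·0.21820 + 0.407·0.11032 + 0.511·0.079051) / 1.2851 = 0.124 eV.

0.124 eV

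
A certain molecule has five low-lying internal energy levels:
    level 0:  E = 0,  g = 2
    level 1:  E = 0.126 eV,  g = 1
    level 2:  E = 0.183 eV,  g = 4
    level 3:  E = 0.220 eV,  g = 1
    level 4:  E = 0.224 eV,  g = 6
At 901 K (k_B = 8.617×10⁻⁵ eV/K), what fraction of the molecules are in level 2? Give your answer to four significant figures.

0.1275

k_BT = 8.617×10⁻⁵ × 901 K = 0.0776392 eV.
Eᵢ/kT = 0, 1.62289, 2.35706, 2.83362, 2.88514.
Z = Σ gᵢe^(−Eᵢ/kT) = 2·e^(−0) + 1·e^(−1.62289) + 4·e^(−2.35706) + 1·e^(−2.83362) + 6·e^(−2.88514) = 2.00000 + 0.197328 + 0.378793 + 0.0587996 + 0.335082 = 2.97000.
P₂ = g₂ e^(−E₂/kT) / Z = 0.378793/2.97000 = 0.1275.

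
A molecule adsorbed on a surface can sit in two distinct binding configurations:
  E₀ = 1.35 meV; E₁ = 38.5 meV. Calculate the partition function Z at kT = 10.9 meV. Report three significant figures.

Z = 0.913

Eᵢ/kT = 0.12385, 3.5321.
Z = Σ e^(−Eᵢ/kT) = e^(−0.12385) + e^(−3.5321) = 0.88351 + 0.029243 = 0.91275.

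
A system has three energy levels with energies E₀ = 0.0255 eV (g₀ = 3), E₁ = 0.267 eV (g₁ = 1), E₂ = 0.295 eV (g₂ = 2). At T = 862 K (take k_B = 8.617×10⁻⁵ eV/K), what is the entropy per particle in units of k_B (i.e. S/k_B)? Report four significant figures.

k_BT = 8.617×10⁻⁵ × 862 K = 0.0742785 eV.
Eᵢ/kT = 0.343303, 3.59458, 3.97154.
Z = Σ gᵢe^(−Eᵢ/kT) = 3·e^(−0.343303) + 1·e^(−3.59458) + 2·e^(−3.97154) = 2.12827 + 0.0274722 + 0.0376888 = 2.19343.
⟨E⟩ = Σ EᵢPᵢ = 0.0331554 eV.
S/k_B = ln Z + ⟨E⟩/kT = ln(2.19343) + 0.0331554/0.0742785 = 0.785467 + 0.446366 = 1.232.

1.232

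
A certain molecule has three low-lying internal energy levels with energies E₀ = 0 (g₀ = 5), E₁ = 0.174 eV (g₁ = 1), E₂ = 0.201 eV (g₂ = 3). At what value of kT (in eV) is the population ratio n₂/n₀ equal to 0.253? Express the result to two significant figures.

0.23 eV

n₂/n₀ = (g₂/g₀) exp[−(E₂−E₀)/kT] = 0.253.
⇒ (E₂−E₀)/kT = ln((3/5)/0.253) = ln(2.372) = 0.8637.
kT = 0.201 eV / 0.8637 = 0.23 eV.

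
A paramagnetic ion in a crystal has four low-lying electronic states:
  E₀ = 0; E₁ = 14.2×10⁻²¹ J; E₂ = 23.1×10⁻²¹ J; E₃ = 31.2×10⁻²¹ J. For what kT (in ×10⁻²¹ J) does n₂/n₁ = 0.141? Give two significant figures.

4.5 ×10⁻²¹ J

n₂/n₁ = exp[−(E₂−E₁)/kT] = 0.141.
⇒ (E₂−E₁)/kT = ln(1/0.141) = ln(7.092) = 1.959.
kT = 8.9 ×10⁻²¹ J / 1.959 = 4.5 ×10⁻²¹ J.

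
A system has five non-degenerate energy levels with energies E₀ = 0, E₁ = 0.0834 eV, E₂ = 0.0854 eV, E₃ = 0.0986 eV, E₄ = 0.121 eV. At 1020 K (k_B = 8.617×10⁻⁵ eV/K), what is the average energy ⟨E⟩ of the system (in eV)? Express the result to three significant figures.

0.0543 eV

k_BT = 8.617×10⁻⁵ × 1020 K = 0.087893 eV.
Eᵢ/kT = 0, 0.94888, 0.97164, 1.1218, 1.3767.
Z = Σ e^(−Eᵢ/kT) = e^(−0) + e^(−0.94888) + e^(−0.97164) + e^(−1.1218) + e^(−1.3767) = 1.0000 + 0.38717 + 0.37846 + 0.32569 + 0.25241 = 2.3437.
⟨E⟩ = Σ Eᵢ e^(−Eᵢ/kT) / Z = (0·1.0000 + 0.0834·0.38717 + 0.0854·0.37846 + 0.0986·0.32569 + 0.121·0.25241) / 2.3437 = 0.0543 eV.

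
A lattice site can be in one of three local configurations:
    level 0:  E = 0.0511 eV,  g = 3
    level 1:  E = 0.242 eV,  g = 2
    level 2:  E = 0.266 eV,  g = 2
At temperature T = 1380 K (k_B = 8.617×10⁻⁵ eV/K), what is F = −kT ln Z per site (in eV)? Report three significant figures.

k_BT = 8.617×10⁻⁵ × 1380 K = 0.11891 eV.
Eᵢ/kT = 0.42974, 2.0352, 2.2370.
Z = Σ gᵢe^(−Eᵢ/kT) = 3·e^(−0.42974) + 2·e^(−2.0352) + 2·e^(−2.2370) = 1.9520 + 0.26131 + 0.21356 = 2.4269.
F = −kT ln Z = −0.11891 × ln(2.4269) = −0.11891 × 0.88661 = -0.105 eV.

-0.105 eV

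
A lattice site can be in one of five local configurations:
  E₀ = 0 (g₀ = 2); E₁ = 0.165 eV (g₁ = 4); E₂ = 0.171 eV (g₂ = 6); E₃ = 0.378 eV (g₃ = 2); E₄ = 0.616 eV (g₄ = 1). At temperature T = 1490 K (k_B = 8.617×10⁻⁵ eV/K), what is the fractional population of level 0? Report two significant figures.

k_BT = 8.617×10⁻⁵ × 1490 K = 0.1284 eV.
Eᵢ/kT = 0, 1.285, 1.332, 2.944, 4.798.
Z = Σ gᵢe^(−Eᵢ/kT) = 2·e^(−0) + 4·e^(−1.285) + 6·e^(−1.332) + 2·e^(−2.944) + 1·e^(−4.798) = 2.000 + 1.107 + 1.584 + 0.1053 + 0.008246 = 4.805.
P₀ = g₀ e^(−E₀/kT) / Z = 2.000/4.805 = 0.42.

0.42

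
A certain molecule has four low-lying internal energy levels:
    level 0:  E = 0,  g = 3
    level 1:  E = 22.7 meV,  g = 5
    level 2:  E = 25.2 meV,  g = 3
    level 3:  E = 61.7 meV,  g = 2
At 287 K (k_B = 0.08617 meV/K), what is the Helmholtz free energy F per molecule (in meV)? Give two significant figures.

-45 meV

k_BT = 0.08617 × 287 K = 24.73 meV.
Eᵢ/kT = 0, 0.9179, 1.019, 2.495.
Z = Σ gᵢe^(−Eᵢ/kT) = 3·e^(−0) + 5·e^(−0.9179) + 3·e^(−1.019) + 2·e^(−2.495) = 3.000 + 1.997 + 1.083 + 0.1650 = 6.245.
F = −kT ln Z = −24.73 × ln(6.245) = −24.73 × 1.832 = -45 meV.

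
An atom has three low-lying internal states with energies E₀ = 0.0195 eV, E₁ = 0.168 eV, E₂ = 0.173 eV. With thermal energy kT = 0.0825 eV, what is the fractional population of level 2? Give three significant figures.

0.118

Eᵢ/kT = 0.23636, 2.0364, 2.0970.
Z = Σ e^(−Eᵢ/kT) = e^(−0.23636) + e^(−2.0364) + e^(−2.0970) = 0.78950 + 0.13050 + 0.12282 = 1.0428.
P₂ = e^(−E₂/kT) / Z = 0.12282/1.0428 = 0.118.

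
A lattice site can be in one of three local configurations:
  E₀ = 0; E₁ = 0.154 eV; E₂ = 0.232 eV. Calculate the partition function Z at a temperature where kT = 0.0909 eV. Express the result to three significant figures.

Z = 1.26

Eᵢ/kT = 0, 1.6942, 2.5523.
Z = Σ e^(−Eᵢ/kT) = e^(−0) + e^(−1.6942) + e^(−2.5523) = 1.0000 + 0.18375 + 0.077902 = 1.2617.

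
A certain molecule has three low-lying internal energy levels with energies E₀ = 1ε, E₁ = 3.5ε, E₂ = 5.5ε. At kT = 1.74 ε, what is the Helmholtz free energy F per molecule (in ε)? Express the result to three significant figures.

0.526 ε

Eᵢ/kT = 0.57471, 2.0115, 3.1609.
Z = Σ e^(−Eᵢ/kT) = e^(−0.57471) + e^(−2.0115) + e^(−3.1609) = 0.56287 + 0.13379 + 0.042388 = 0.73905.
F = −kT ln Z = −1.74 × ln(0.73905) = −1.74 × -0.30239 = 0.526 ε.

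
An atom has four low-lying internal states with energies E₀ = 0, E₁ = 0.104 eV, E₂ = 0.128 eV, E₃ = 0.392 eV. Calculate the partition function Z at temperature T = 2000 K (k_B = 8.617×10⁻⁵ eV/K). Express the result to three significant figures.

Z = 2.13

k_BT = 8.617×10⁻⁵ × 2000 K = 0.17234 eV.
Eᵢ/kT = 0, 0.60346, 0.74272, 2.2746.
Z = Σ e^(−Eᵢ/kT) = e^(−0) + e^(−0.60346) + e^(−0.74272) + e^(−2.2746) = 1.0000 + 0.54692 + 0.47582 + 0.10284 = 2.1256.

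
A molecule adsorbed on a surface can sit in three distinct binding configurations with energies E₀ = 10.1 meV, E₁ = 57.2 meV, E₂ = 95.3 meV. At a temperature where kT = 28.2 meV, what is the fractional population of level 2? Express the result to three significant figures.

0.0394

Eᵢ/kT = 0.35816, 2.0284, 3.3794.
Z = Σ e^(−Eᵢ/kT) = e^(−0.35816) + e^(−2.0284) + e^(−3.3794) = 0.69896 + 0.13155 + 0.034068 = 0.86458.
P₂ = e^(−E₂/kT) / Z = 0.034068/0.86458 = 0.0394.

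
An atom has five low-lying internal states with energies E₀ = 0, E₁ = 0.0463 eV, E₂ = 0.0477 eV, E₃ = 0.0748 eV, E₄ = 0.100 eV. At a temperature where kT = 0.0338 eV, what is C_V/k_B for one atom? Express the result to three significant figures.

Eᵢ/kT = 0, 1.3698, 1.4112, 2.2130, 2.9586.
Z = Σ e^(−Eᵢ/kT) = e^(−0) + e^(−1.3698) + e^(−1.4112) + e^(−2.2130) + e^(−2.9586) = 1.0000 + 0.25416 + 0.24385 + 0.10937 + 0.051892 = 1.6593.
⟨E⟩ = 0.022160 eV, ⟨E²⟩ = 0.0013443 eV².
C_V/k_B = (⟨E²⟩ − ⟨E⟩²)/(kT)² = (0.0013443 − 0.00049107)/0.0011424 = 0.747.

0.747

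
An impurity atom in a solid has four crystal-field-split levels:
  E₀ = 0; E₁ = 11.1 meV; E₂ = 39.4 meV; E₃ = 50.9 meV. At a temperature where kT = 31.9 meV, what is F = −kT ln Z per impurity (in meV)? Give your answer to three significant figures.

Eᵢ/kT = 0, 0.34796, 1.2351, 1.5956.
Z = Σ e^(−Eᵢ/kT) = e^(−0) + e^(−0.34796) + e^(−1.2351) + e^(−1.5956) = 1.0000 + 0.70613 + 0.29081 + 0.20279 = 2.1997.
F = −kT ln Z = −31.9 × ln(2.1997) = −31.9 × 0.78832 = -25.1 meV.

-25.1 meV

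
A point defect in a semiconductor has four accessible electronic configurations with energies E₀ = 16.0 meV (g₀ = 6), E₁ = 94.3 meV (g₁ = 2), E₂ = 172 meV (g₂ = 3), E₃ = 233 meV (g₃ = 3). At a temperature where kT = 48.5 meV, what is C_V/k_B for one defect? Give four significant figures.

0.4201

Eᵢ/kT = 0.329897, 1.94433, 3.54639, 4.80412.
Z = Σ gᵢe^(−Eᵢ/kT) = 6·e^(−0.329897) + 2·e^(−1.94433) + 3·e^(−3.54639) + 3·e^(−4.80412) = 4.31399 + 0.286166 + 0.0864856 + 0.0245877 = 4.71123.
⟨E⟩ = 24.7523 meV, ⟨E²⟩ = 1600.97 meV².
C_V/k_B = (⟨E²⟩ − ⟨E⟩²)/(kT)² = (1600.97 − 612.676)/2352.25 = 0.4201.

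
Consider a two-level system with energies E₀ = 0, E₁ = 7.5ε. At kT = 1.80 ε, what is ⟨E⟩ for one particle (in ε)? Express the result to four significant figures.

Eᵢ/kT = 0, 4.16667.
Z = Σ e^(−Eᵢ/kT) = e^(−0) + e^(−4.16667) = 1.00000 + 0.0155038 = 1.01550.
⟨E⟩ = Σ Eᵢ e^(−Eᵢ/kT) / Z = (0·1.00000 + 7.5·0.0155038) / 1.01550 = 0.1145 ε.

0.1145 ε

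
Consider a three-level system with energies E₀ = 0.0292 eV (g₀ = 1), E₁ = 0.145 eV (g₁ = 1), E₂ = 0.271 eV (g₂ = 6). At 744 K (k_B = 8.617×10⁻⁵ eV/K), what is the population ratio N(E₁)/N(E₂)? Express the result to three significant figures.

k_BT = 8.617×10⁻⁵ × 744 K = 0.064110 eV.
n₁/n₂ = (g₁/g₂) exp[−(E₁−E₂)/kT] = (1/6) × exp(−(-0.126 eV)/(0.064110 eV)) = (1/6) × exp(1.9654) = 1.19.

1.19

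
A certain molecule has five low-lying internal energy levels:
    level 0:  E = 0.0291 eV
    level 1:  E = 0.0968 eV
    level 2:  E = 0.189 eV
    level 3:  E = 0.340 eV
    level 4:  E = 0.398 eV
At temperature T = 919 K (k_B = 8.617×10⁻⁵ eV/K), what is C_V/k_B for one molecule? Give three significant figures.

k_BT = 8.617×10⁻⁵ × 919 K = 0.079190 eV.
Eᵢ/kT = 0.36747, 1.2224, 2.3867, 4.2935, 5.0259.
Z = Σ e^(−Eᵢ/kT) = e^(−0.36747) + e^(−1.2224) + e^(−2.3867) + e^(−4.2935) + e^(−5.0259) = 0.69248 + 0.29452 + 0.091933 + 0.013657 + 0.0065657 = 1.0992.
⟨E⟩ = 0.066678 eV, ⟨E²⟩ = 0.0084142 eV².
C_V/k_B = (⟨E²⟩ − ⟨E⟩²)/(kT)² = (0.0084142 − 0.0044460)/0.0062711 = 0.633.

0.633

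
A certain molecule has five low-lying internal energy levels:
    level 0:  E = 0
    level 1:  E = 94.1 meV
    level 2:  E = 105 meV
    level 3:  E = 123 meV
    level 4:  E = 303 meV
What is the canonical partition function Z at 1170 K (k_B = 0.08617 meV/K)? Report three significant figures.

Z = 2.09

k_BT = 0.08617 × 1170 K = 100.82 meV.
Eᵢ/kT = 0, 0.93335, 1.0415, 1.2200, 3.0054.
Z = Σ e^(−Eᵢ/kT) = e^(−0) + e^(−0.93335) + e^(−1.0415) + e^(−1.2200) + e^(−3.0054) = 1.0000 + 0.39323 + 0.35292 + 0.29523 + 0.049519 = 2.0909.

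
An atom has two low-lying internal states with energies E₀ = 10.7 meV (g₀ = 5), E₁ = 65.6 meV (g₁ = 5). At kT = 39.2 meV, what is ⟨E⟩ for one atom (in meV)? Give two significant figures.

22 meV

Eᵢ/kT = 0.2730, 1.673.
Z = Σ gᵢe^(−Eᵢ/kT) = 5·e^(−0.2730) + 5·e^(−1.673) = 3.805 + 0.9384 = 4.743.
⟨E⟩ = Σ Eᵢ gᵢe^(−Eᵢ/kT) / Z = (10.7·3.805 + 65.6·0.9384) / 4.743 = 22 meV.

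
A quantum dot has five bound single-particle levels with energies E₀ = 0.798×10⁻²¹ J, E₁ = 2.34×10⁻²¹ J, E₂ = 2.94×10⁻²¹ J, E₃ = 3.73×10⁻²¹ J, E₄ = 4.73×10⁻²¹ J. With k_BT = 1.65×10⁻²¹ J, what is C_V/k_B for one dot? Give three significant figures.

Eᵢ/kT = 0.48364, 1.4182, 1.7818, 2.2606, 2.8667.
Z = Σ e^(−Eᵢ/kT) = e^(−0.48364) + e^(−1.4182) + e^(−1.7818) + e^(−2.2606) + e^(−2.8667) = 0.61654 + 0.24215 + 0.16833 + 0.10429 + 0.056886 = 1.1882.
⟨E⟩ = 1.8613, ⟨E²⟩ = 4.9631.
C_V/k_B = (⟨E²⟩ − ⟨E⟩²)/(kT)² = (4.9631 − 3.4644)/2.7225 = 0.550.

0.550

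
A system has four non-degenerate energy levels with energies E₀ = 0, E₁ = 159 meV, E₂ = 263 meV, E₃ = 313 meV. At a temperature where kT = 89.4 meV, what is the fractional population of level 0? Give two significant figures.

0.80

Eᵢ/kT = 0, 1.779, 2.942, 3.501.
Z = Σ e^(−Eᵢ/kT) = e^(−0) + e^(−1.779) + e^(−2.942) + e^(−3.501) = 1.000 + 0.1688 + 0.05276 + 0.03017 = 1.252.
P₀ = e^(−E₀/kT) / Z = 1.000/1.252 = 0.80.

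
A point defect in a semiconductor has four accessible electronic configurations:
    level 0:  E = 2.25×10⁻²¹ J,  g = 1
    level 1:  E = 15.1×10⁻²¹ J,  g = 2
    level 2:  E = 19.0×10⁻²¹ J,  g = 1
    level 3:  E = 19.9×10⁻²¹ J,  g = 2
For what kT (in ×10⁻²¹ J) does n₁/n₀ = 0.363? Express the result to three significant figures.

n₁/n₀ = (g₁/g₀) exp[−(E₁−E₀)/kT] = 0.363.
⇒ (E₁−E₀)/kT = ln((2/1)/0.363) = ln(5.5096) = 1.7065.
kT = 12.85 ×10⁻²¹ J / 1.7065 = 7.53 ×10⁻²¹ J.

7.53 ×10⁻²¹ J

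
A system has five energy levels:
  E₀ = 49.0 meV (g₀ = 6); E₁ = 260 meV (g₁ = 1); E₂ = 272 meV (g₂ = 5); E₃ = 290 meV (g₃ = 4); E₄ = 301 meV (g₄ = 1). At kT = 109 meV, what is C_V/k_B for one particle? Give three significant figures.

Eᵢ/kT = 0.44954, 2.3853, 2.4954, 2.6606, 2.7615.
Z = Σ gᵢe^(−Eᵢ/kT) = 6·e^(−0.44954) + 1·e^(−2.3853) + 5·e^(−2.4954) + 4·e^(−2.6606) + 1·e^(−2.7615) = 3.8275 + 0.092061 + 0.41232 + 0.27963 + 0.063197 = 4.6747.
⟨E⟩ = 90.647 meV, ⟨E²⟩ = 16078 meV².
C_V/k_B = (⟨E²⟩ − ⟨E⟩²)/(kT)² = (16078 − 8216.9)/11881 = 0.662.

0.662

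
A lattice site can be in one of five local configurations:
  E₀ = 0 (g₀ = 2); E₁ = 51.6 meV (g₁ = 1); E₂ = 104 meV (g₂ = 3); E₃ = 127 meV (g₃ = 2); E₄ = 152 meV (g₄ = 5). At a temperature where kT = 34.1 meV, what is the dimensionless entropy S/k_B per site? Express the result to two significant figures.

Eᵢ/kT = 0, 1.513, 3.050, 3.724, 4.457.
Z = Σ gᵢe^(−Eᵢ/kT) = 2·e^(−0) + 1·e^(−1.513) + 3·e^(−3.050) + 2·e^(−3.724) + 5·e^(−4.457) = 2.000 + 0.2202 + 0.1421 + 0.04827 + 0.05799 = 2.469.
⟨E⟩ = Σ EᵢPᵢ = 16.64 meV.
S/k_B = ln Z + ⟨E⟩/kT = ln(2.469) + 16.64/34.1 = 0.9038 + 0.4880 = 1.4.

1.4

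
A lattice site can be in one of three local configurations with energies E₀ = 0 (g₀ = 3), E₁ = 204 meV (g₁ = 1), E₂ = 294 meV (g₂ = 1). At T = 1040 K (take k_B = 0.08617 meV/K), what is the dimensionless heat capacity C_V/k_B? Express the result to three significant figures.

k_BT = 0.08617 × 1040 K = 89.617 meV.
Eᵢ/kT = 0, 2.2764, 3.2806.
Z = Σ gᵢe^(−Eᵢ/kT) = 3·e^(−0) + 1·e^(−2.2764) + 1·e^(−3.2806) = 3.0000 + 0.10265 + 0.037606 = 3.1403.
⟨E⟩ = 10.189 meV, ⟨E²⟩ = 2395.4 meV².
C_V/k_B = (⟨E²⟩ − ⟨E⟩²)/(kT)² = (2395.4 − 103.82)/8031.2 = 0.285.

0.285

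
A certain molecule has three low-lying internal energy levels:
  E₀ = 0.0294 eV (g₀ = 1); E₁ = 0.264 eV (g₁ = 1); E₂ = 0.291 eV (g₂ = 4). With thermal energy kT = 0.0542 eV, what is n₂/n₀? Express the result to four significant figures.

n₂/n₀ = (g₂/g₀) exp[−(E₂−E₀)/kT] = (4/1) × exp(−(0.2616 eV)/(0.0542 eV)) = (4/1) × exp(-4.82657) = 0.03206.

0.03206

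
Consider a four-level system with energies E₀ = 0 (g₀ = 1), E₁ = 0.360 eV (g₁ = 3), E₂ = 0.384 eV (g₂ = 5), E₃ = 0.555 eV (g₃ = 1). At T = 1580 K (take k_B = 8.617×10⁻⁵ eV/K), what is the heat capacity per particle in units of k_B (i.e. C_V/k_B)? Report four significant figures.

k_BT = 8.617×10⁻⁵ × 1580 K = 0.136149 eV.
Eᵢ/kT = 0, 2.64416, 2.82044, 4.07642.
Z = Σ gᵢe^(−Eᵢ/kT) = 1·e^(−0) + 3·e^(−2.64416) + 5·e^(−2.82044) + 1·e^(−4.07642) = 1.00000 + 0.213195 + 0.297899 + 0.0169681 = 1.52806.
⟨E⟩ = 0.131252 eV, ⟨E²⟩ = 0.0502491 eV².
C_V/k_B = (⟨E²⟩ − ⟨E⟩²)/(kT)² = (0.0502491 − 0.0172271)/0.0185366 = 1.781.

1.781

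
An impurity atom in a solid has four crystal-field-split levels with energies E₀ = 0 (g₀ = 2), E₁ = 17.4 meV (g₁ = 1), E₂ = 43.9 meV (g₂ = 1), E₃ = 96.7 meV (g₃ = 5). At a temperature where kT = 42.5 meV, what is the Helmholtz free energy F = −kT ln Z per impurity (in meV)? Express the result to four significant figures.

Eᵢ/kT = 0, 0.409412, 1.03294, 2.27529.
Z = Σ gᵢe^(−Eᵢ/kT) = 2·e^(−0) + 1·e^(−0.409412) + 1·e^(−1.03294) + 5·e^(−2.27529) = 2.00000 + 0.664041 + 0.355959 + 0.513836 = 3.53384.
F = −kT ln Z = −42.5 × ln(3.53384) = −42.5 × 1.26239 = -53.65 meV.

-53.65 meV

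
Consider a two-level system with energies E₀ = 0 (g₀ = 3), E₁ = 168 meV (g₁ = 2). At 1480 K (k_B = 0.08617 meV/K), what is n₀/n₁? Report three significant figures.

k_BT = 0.08617 × 1480 K = 127.53 meV.
n₀/n₁ = (g₀/g₁) exp[−(E₀−E₁)/kT] = (3/2) × exp(−(-168 meV)/(127.53 meV)) = (3/2) × exp(1.3173) = 5.60.

5.60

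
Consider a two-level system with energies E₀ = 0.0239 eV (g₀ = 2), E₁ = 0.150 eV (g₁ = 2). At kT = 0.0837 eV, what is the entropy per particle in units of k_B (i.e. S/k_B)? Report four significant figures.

Eᵢ/kT = 0.285544, 1.79211.
Z = Σ gᵢe^(−Eᵢ/kT) = 2·e^(−0.285544) + 2·e^(−1.79211) = 1.50321 + 0.333217 = 1.83643.
⟨E⟩ = Σ EᵢPᵢ = 0.0467806 eV.
S/k_B = ln Z + ⟨E⟩/kT = ln(1.83643) + 0.0467806/0.0837 = 0.607823 + 0.558908 = 1.167.

1.167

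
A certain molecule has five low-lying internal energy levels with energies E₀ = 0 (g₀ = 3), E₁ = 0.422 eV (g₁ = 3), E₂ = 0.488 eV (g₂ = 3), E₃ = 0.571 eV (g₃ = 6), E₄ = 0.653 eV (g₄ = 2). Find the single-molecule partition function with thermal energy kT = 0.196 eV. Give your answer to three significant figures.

Z = 3.99

Eᵢ/kT = 0, 2.1531, 2.4898, 2.9133, 3.3316.
Z = Σ gᵢe^(−Eᵢ/kT) = 3·e^(−0) + 3·e^(−2.1531) + 3·e^(−2.4898) + 6·e^(−2.9133) + 2·e^(−3.3316) = 3.0000 + 0.34837 + 0.24878 + 0.32578 + 0.071472 = 3.9944.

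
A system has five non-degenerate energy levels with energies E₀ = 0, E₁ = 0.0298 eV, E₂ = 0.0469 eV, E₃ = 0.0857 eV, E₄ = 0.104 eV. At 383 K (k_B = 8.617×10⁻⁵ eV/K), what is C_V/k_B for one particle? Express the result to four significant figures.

0.6436

k_BT = 8.617×10⁻⁵ × 383 K = 0.0330031 eV.
Eᵢ/kT = 0, 0.902945, 1.42108, 2.59673, 3.15122.
Z = Σ e^(−Eᵢ/kT) = e^(−0) + e^(−0.902945) + e^(−1.42108) + e^(−2.59673) + e^(−3.15122) = 1.00000 + 0.405374 + 0.241453 + 0.0745169 + 0.0427999 = 1.76414.
⟨E⟩ = 0.0194098 eV, ⟨E²⟩ = 0.00107775 eV².
C_V/k_B = (⟨E²⟩ − ⟨E⟩²)/(kT)² = (0.00107775 − 0.000376740)/0.00108920 = 0.6436.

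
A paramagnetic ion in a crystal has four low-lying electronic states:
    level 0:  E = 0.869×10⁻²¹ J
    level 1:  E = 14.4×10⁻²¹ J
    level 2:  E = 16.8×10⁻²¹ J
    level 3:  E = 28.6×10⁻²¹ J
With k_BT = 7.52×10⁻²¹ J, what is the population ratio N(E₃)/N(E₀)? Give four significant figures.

n₃/n₀ = exp[−(E₃−E₀)/kT] = exp(−(27.731 ×10⁻²¹ J)/(7.52 ×10⁻²¹ J)) = exp(-3.68763) = 0.02503.

0.02503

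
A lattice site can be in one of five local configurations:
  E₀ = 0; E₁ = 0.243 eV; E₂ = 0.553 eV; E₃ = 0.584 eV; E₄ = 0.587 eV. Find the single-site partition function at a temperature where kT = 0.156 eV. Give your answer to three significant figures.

Z = 1.29

Eᵢ/kT = 0, 1.5577, 3.5449, 3.7436, 3.7628.
Z = Σ e^(−Eᵢ/kT) = e^(−0) + e^(−1.5577) + e^(−3.5449) + e^(−3.7436) + e^(−3.7628) = 1.0000 + 0.21062 + 0.028872 + 0.023669 + 0.023219 = 1.2864.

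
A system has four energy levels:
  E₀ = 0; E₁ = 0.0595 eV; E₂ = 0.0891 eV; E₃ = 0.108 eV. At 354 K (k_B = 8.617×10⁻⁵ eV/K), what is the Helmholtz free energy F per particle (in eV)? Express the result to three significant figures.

k_BT = 8.617×10⁻⁵ × 354 K = 0.030504 eV.
Eᵢ/kT = 0, 1.9506, 2.9209, 3.5405.
Z = Σ e^(−Eᵢ/kT) = e^(−0) + e^(−1.9506) + e^(−2.9209) + e^(−3.5405) = 1.0000 + 0.14219 + 0.053885 + 0.028999 = 1.2251.
F = −kT ln Z = −0.030504 × ln(1.2251) = −0.030504 × 0.20302 = -0.00619 eV.

-0.00619 eV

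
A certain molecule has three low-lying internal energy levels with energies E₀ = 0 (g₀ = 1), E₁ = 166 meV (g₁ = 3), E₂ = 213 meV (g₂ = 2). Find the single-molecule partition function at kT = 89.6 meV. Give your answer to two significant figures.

Z = 1.7

Eᵢ/kT = 0, 1.853, 2.377.
Z = Σ gᵢe^(−Eᵢ/kT) = 1·e^(−0) + 3·e^(−1.853) + 2·e^(−2.377) = 1.000 + 0.4703 + 0.1857 = 1.656.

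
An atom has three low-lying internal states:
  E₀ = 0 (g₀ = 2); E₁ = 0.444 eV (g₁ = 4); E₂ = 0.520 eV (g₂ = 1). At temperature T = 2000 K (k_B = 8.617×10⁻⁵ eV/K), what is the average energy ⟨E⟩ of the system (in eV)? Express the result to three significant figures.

k_BT = 8.617×10⁻⁵ × 2000 K = 0.17234 eV.
Eᵢ/kT = 0, 2.5763, 3.0173.
Z = Σ gᵢe^(−Eᵢ/kT) = 2·e^(−0) + 4·e^(−2.5763) + 1·e^(−3.0173) = 2.0000 + 0.30422 + 0.048933 = 2.3532.
⟨E⟩ = Σ Eᵢ gᵢe^(−Eᵢ/kT) / Z = (0·2.0000 + 0.444·0.30422 + 0.520·0.048933) / 2.3532 = 0.0682 eV.

0.0682 eV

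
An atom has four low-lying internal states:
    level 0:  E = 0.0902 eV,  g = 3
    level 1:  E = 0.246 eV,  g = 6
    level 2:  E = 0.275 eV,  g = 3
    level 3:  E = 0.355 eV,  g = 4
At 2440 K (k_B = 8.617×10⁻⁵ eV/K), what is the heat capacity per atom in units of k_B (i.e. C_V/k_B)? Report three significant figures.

k_BT = 8.617×10⁻⁵ × 2440 K = 0.21025 eV.
Eᵢ/kT = 0.42901, 1.1700, 1.3080, 1.6885.
Z = Σ gᵢe^(−Eᵢ/kT) = 3·e^(−0.42901) + 6·e^(−1.1700) + 3·e^(−1.3080) + 4·e^(−1.6885) = 1.9535 + 1.8622 + 0.81108 + 0.73919 = 5.3660.
⟨E⟩ = 0.20868 eV, ⟨E²⟩ = 0.052755 eV².
C_V/k_B = (⟨E²⟩ − ⟨E⟩²)/(kT)² = (0.052755 − 0.043547)/0.044205 = 0.208.

0.208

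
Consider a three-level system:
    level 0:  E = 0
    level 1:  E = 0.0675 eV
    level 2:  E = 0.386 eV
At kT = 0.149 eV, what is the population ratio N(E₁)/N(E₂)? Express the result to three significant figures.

n₁/n₂ = exp[−(E₁−E₂)/kT] = exp(−(-0.3185 eV)/(0.149 eV)) = exp(2.1376) = 8.48.

8.48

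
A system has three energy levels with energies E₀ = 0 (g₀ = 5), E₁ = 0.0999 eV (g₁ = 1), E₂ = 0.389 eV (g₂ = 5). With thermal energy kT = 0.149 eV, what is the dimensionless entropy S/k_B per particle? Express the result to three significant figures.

Eᵢ/kT = 0, 0.67047, 2.6107.
Z = Σ gᵢe^(−Eᵢ/kT) = 5·e^(−0) + 1·e^(−0.67047) + 5·e^(−2.6107) = 5.0000 + 0.51147 + 0.36742 = 5.8789.
⟨E⟩ = Σ EᵢPᵢ = 0.033003 eV.
S/k_B = ln Z + ⟨E⟩/kT = ln(5.8789) + 0.033003/0.149 = 1.7714 + 0.22150 = 1.99.

1.99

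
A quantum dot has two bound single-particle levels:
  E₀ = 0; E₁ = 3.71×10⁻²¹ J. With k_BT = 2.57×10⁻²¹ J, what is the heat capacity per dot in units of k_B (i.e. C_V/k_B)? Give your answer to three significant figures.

Eᵢ/kT = 0, 1.4436.
Z = Σ e^(−Eᵢ/kT) = e^(−0) + e^(−1.4436) = 1.0000 + 0.23608 = 1.2361.
⟨E⟩ = 0.70856, ⟨E²⟩ = 2.6288.
C_V/k_B = (⟨E²⟩ − ⟨E⟩²)/(kT)² = (2.6288 − 0.50206)/6.6049 = 0.322.

0.322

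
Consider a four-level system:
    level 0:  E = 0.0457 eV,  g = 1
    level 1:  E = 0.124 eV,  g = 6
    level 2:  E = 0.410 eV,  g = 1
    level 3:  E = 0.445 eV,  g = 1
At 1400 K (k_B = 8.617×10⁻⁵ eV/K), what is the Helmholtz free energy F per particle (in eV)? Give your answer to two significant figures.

k_BT = 8.617×10⁻⁵ × 1400 K = 0.1206 eV.
Eᵢ/kT = 0.3789, 1.028, 3.400, 3.690.
Z = Σ gᵢe^(−Eᵢ/kT) = 1·e^(−0.3789) + 6·e^(−1.028) + 1·e^(−3.400) + 1·e^(−3.690) = 0.6846 + 2.146 + 0.03337 + 0.02497 = 2.889.
F = −kT ln Z = −0.1206 × ln(2.889) = −0.1206 × 1.061 = -0.13 eV.

-0.13 eV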